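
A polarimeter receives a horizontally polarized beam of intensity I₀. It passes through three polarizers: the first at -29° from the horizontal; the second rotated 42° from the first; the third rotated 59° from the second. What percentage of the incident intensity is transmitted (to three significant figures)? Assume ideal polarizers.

I₁ = I₀ cos²(-29° − 0°) = I₀ cos²(29°) = 0.765 I₀.
I₂ = I₁ cos²(42°) = 0.765 · 0.5523 I₀ = 0.4225 I₀.
I₃ = I₂ cos²(59°) = 0.4225 · 0.2653 I₀ = 0.1121 I₀.
That is 11.21% of the incident intensity.

≈ 11.2%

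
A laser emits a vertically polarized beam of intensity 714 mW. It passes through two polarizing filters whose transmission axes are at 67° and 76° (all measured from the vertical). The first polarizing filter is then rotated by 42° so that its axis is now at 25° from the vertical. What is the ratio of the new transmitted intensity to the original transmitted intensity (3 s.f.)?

Before rotation:
I₁ = I₀ cos²(67° − 0°) = I₀ cos²(67°) = 0.1527 I₀.
I₂ = I₁ cos²(76° − 67°) = 0.1527 I₀ · cos²(9°) = 0.1489 I₀.
After rotation:
I₁ = I₀ cos²(25° − 0°) = I₀ cos²(25°) = 0.8214 I₀.
I₂ = I₁ cos²(76° − 25°) = 0.8214 I₀ · cos²(51°) = 0.3253 I₀.
Ratio = 0.3253 / 0.1489 = 2.184.

I_new/I_old ≈ 2.18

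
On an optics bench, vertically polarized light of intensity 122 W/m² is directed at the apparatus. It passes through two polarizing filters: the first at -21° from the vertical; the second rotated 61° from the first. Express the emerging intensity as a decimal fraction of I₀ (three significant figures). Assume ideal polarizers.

I₁ = 122 W/m² · cos²(21°) = 106.3 W/m².
I₂ = I₁ · cos²(61°) = 106.3 · 0.235 = 24.99 W/m².
Transmitted fraction = 0.2049.

I/I₀ ≈ 0.205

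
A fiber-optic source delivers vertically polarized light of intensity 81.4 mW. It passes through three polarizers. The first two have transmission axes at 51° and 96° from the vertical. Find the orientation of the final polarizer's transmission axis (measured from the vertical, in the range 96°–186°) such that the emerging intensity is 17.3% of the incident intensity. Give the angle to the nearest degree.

θ ≈ 117°

By Malus's law, I₁ = I₀ cos²(51° − 0°) = I₀ cos²(51°) = 0.396 I₀.
I₂ = I₁ cos²(96° − 51°) = 0.396 I₀ · cos²(45°) = 0.198 I₀.
Need I₃/I₀ = 0.173, so cos²(θ − 96°) = 0.173 / 0.198 = 0.8736.
θ − 96° = arccos(√0.8736) = 20.8°, giving θ ≈ 96 + 20.8 = 116.8°.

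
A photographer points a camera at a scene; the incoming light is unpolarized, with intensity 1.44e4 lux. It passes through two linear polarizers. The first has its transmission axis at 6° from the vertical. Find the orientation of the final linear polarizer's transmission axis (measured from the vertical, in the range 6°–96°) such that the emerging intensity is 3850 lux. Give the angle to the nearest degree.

θ ≈ 49°

Unpolarized light through the first polarizer → I₁ = ½ I₀, now polarized at 6°.
Target fraction: 3850 / 1.44e4 lux = 0.2674 of I₀.
Need I₂/I₀ = 0.2674, so cos²(θ − 6°) = 0.2674 / 0.5 = 0.5347.
θ − 6° = arccos(√0.5347) = 43.0°, giving θ ≈ 6 + 43.0 = 49.0°.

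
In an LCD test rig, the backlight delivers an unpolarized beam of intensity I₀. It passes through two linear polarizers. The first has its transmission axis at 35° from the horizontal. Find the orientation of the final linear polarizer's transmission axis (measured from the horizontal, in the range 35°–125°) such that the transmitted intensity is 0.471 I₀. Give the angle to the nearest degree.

θ ≈ 49°

Unpolarized light through the first polarizer → I₁ = ½ I₀, now polarized at 35°.
Need I₂/I₀ = 0.471, so cos²(θ − 35°) = 0.471 / 0.5 = 0.942.
θ − 35° = arccos(√0.942) = 13.9°, giving θ ≈ 35 + 13.9 = 48.9°.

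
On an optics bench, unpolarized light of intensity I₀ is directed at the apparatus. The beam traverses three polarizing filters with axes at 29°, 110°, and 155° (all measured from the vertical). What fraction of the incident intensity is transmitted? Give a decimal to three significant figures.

≈ 0.00612 I₀

Unpolarized light through the first polarizer → I₁ = ½ I₀, now polarized at 29°.
I₂ = I₁ cos²(110° − 29°) = 0.5 I₀ · cos²(81°) = 0.01224 I₀.
I₃ = I₂ cos²(155° − 110°) = 0.01224 I₀ · cos²(45°) = 0.006118 I₀.
Transmitted fraction = 0.006118.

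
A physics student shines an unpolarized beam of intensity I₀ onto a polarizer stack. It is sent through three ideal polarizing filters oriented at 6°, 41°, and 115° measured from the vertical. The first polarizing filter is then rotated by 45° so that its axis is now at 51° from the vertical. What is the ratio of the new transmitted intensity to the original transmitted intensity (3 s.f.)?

Before rotation:
Unpolarized light through the first polarizer → I₁ = ½ I₀, now polarized at 6°.
I₂ = I₁ cos²(41° − 6°) = 0.5 I₀ · cos²(35°) = 0.3355 I₀.
I₃ = I₂ cos²(115° − 41°) = 0.3355 I₀ · cos²(74°) = 0.02549 I₀.
After rotation:
Unpolarized light through the first polarizer → I₁ = ½ I₀, now polarized at 51°.
I₂ = I₁ cos²(41° − 51°) = 0.5 I₀ · cos²(10°) = 0.4849 I₀.
I₃ = I₂ cos²(115° − 41°) = 0.4849 I₀ · cos²(74°) = 0.03684 I₀.
Ratio = 0.03684 / 0.02549 = 1.445.

I_new/I_old ≈ 1.45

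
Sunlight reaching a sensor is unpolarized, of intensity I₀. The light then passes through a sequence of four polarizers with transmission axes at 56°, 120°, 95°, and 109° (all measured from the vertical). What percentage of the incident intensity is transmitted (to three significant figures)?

Unpolarized light through the first polarizer → I₁ = ½ I₀, now polarized at 56°.
I₂ = I₁ cos²(120° − 56°) = 0.5 I₀ · cos²(64°) = 0.09608 I₀.
I₃ = I₂ cos²(95° − 120°) = 0.09608 I₀ · cos²(25°) = 0.07892 I₀.
I₄ = I₃ cos²(109° − 95°) = 0.07892 I₀ · cos²(14°) = 0.0743 I₀.
That is 7.43% of the incident intensity.

≈ 7.43%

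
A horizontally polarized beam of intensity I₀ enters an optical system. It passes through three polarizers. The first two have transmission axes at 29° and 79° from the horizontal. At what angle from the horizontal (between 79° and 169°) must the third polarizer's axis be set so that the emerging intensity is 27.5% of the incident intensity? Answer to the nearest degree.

θ ≈ 100°

By Malus's law, I₁ = I₀ cos²(29° − 0°) = I₀ cos²(29°) = 0.765 I₀.
I₂ = I₁ cos²(79° − 29°) = 0.765 I₀ · cos²(50°) = 0.3161 I₀.
Need I₃/I₀ = 0.275, so cos²(θ − 79°) = 0.275 / 0.3161 = 0.8701.
θ − 79° = arccos(√0.8701) = 21.1°, giving θ ≈ 79 + 21.1 = 100.1°.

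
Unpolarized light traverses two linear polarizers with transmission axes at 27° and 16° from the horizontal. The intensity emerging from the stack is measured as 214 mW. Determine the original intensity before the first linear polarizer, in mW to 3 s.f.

Unpolarized light through the first polarizer → I₁ = ½ I₀, now polarized at 27°.
I₂ = I₁ cos²(16° − 27°) = 0.5 I₀ · cos²(11°) = 0.4818 I₀.
So 214 mW = 0.4818 I₀, giving I₀ = 214/0.4818 = 444.2 mW.

I₀ ≈ 444 mW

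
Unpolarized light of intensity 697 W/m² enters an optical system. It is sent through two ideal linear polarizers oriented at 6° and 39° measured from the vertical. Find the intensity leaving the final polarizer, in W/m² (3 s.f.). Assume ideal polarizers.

Unpolarized light through the first polarizer → I₁ = 697 W/m²/2 = 348.5 W/m², polarized at 6°.
I₂ = I₁ · cos²(33°) = 348.5 · 0.7034 = 245.1 W/m².

I ≈ 245 W/m²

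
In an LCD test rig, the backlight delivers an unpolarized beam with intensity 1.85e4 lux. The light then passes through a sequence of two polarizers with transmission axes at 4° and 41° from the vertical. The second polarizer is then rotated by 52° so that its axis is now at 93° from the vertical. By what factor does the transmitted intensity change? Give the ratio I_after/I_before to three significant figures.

I_new/I_old ≈ 0.000478

Before rotation:
Unpolarized light through the first polarizer → I₁ = ½ I₀, now polarized at 4°.
I₂ = I₁ cos²(41° − 4°) = 0.5 I₀ · cos²(37°) = 0.3189 I₀.
After rotation:
Unpolarized light through the first polarizer → I₁ = ½ I₀, now polarized at 4°.
I₂ = I₁ cos²(93° − 4°) = 0.5 I₀ · cos²(89°) = 0.0001523 I₀.
Ratio = 0.0001523 / 0.3189 = 0.0004775.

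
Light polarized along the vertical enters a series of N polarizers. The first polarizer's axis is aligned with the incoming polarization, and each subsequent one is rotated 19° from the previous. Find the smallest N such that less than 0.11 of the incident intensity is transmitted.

First polarizer is aligned with the polarization: full transmission.
Each further stage multiplies by cos²(19°) = 0.894.
After N polarizers: T = 0.894^(N−1). Require T < 0.11 ⇒ N−1 > ln(0.11)/ln(0.894) = 19.70, so N−1 ≥ 20 and N = 21.
Check: N=21 gives T = 0.1064 < 0.11; N=20 gives T = 0.119.

N = 21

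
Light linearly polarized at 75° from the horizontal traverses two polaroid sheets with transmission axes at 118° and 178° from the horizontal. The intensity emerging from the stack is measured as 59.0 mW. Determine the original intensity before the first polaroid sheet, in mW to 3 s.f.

By Malus's law, I₁ = I₀ cos²(118° − 75°) = I₀ cos²(43°) = 0.5349 I₀.
I₂ = I₁ cos²(178° − 118°) = 0.5349 I₀ · cos²(60°) = 0.1337 I₀.
So 59.0 mW = 0.1337 I₀, giving I₀ = 59.0/0.1337 = 441.2 mW.

I₀ ≈ 441 mW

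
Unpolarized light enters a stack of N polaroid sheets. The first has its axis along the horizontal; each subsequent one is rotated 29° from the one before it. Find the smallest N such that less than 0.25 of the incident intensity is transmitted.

First polarizer halves the unpolarized light: factor 1/2.
Each further stage multiplies by cos²(29°) = 0.765.
After N polarizers: T = 0.5·0.765^(N−1). Require T < 0.25 ⇒ N−1 > ln(0.25/0.5)/ln(0.765) = 2.59, so N−1 ≥ 3 and N = 4.
Check: N=4 gives T = 0.2238 < 0.25; N=3 gives T = 0.2926.

N = 4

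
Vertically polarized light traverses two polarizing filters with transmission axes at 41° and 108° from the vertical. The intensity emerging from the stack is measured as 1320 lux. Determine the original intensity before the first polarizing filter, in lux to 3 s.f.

I₀ ≈ 1.52e4 lux

By Malus's law, I₁ = I₀ cos²(41° − 0°) = I₀ cos²(41°) = 0.5696 I₀.
I₂ = I₁ cos²(108° − 41°) = 0.5696 I₀ · cos²(67°) = 0.08696 I₀.
So 1320 lux = 0.08696 I₀, giving I₀ = 1320/0.08696 = 1.518e+04 lux.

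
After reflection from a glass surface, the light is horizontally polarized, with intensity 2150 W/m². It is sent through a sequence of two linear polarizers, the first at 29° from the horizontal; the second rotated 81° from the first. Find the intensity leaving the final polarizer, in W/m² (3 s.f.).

By Malus's law, I₁ = 2150 W/m² · cos²(29°) = 1645 W/m².
I₂ = I₁ · cos²(81°) = 1645 · 0.02447 = 40.25 W/m².

I ≈ 40.2 W/m²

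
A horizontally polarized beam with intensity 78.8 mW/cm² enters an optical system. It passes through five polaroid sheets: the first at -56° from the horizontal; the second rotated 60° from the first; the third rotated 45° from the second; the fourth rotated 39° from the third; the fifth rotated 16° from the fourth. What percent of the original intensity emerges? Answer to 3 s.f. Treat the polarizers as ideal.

I₁ = 78.8 mW/cm² · cos²(56°) = 24.64 mW/cm².
I₂ = I₁ · cos²(60°) = 24.64 · 0.25 = 6.16 mW/cm².
I₃ = I₂ · cos²(45°) = 6.16 · 0.5 = 3.08 mW/cm².
I₄ = I₃ · cos²(39°) = 3.08 · 0.604 = 1.86 mW/cm².
I₅ = I₄ · cos²(16°) = 1.86 · 0.924 = 1.719 mW/cm².
That is 2.181% of the incident intensity.

≈ 2.18%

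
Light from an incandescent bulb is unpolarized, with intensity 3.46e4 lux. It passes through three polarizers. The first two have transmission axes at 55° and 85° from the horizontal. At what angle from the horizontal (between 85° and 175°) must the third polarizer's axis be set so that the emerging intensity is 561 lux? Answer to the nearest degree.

θ ≈ 163°

Unpolarized light through the first polarizer → I₁ = ½ I₀, now polarized at 55°.
I₂ = I₁ cos²(85° − 55°) = 0.5 I₀ · cos²(30°) = 0.375 I₀.
Target fraction: 561 / 3.46e4 lux = 0.01621 of I₀.
Need I₃/I₀ = 0.01621, so cos²(θ − 85°) = 0.01621 / 0.375 = 0.04324.
θ − 85° = arccos(√0.04324) = 78.0°, giving θ ≈ 85 + 78.0 = 163.0°.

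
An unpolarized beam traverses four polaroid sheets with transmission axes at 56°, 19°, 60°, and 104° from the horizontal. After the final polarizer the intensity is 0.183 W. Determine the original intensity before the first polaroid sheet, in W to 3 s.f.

I₀ ≈ 1.95 W

Unpolarized light through the first polarizer → I₁ = ½ I₀, now polarized at 56°.
I₂ = I₁ cos²(19° − 56°) = 0.5 I₀ · cos²(37°) = 0.3189 I₀.
I₃ = I₂ cos²(60° − 19°) = 0.3189 I₀ · cos²(41°) = 0.1816 I₀.
I₄ = I₃ cos²(104° − 60°) = 0.1816 I₀ · cos²(44°) = 0.09399 I₀.
So 0.183 W = 0.09399 I₀, giving I₀ = 0.183/0.09399 = 1.947 W.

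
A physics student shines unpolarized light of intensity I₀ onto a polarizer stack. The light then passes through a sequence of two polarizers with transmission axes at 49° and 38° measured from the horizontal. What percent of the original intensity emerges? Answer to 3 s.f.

Unpolarized light through the first polarizer → I₁ = ½ I₀, now polarized at 49°.
I₂ = I₁ cos²(38° − 49°) = 0.5 I₀ · cos²(11°) = 0.4818 I₀.
That is 48.18% of the incident intensity.

≈ 48.2%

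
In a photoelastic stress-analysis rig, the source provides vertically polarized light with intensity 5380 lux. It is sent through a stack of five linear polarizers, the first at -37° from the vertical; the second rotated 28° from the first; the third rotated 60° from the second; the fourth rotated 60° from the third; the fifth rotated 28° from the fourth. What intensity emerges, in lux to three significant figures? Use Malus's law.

By Malus's law, I₁ = 5380 lux · cos²(37°) = 3431 lux.
I₂ = I₁ · cos²(28°) = 3431 · 0.7796 = 2675 lux.
I₃ = I₂ · cos²(60°) = 2675 · 0.25 = 668.8 lux.
I₄ = I₃ · cos²(60°) = 668.8 · 0.25 = 167.2 lux.
I₅ = I₄ · cos²(28°) = 167.2 · 0.7796 = 130.3 lux.

I ≈ 130 lux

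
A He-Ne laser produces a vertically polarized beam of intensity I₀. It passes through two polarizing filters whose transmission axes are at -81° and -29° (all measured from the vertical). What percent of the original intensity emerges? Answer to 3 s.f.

≈ 0.928%

I₁ = I₀ cos²(-81° − 0°) = I₀ cos²(81°) = 0.02447 I₀.
I₂ = I₁ cos²(-29° + 81°) = 0.02447 I₀ · cos²(52°) = 0.009276 I₀.
That is 0.9276% of the incident intensity.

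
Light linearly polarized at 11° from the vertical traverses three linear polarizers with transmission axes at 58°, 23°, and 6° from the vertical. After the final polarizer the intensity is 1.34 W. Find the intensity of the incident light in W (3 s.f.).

By Malus's law, I₁ = I₀ cos²(58° − 11°) = I₀ cos²(47°) = 0.4651 I₀.
I₂ = I₁ cos²(23° − 58°) = 0.4651 I₀ · cos²(35°) = 0.3121 I₀.
I₃ = I₂ cos²(6° − 23°) = 0.3121 I₀ · cos²(17°) = 0.2854 I₀.
So 1.34 W = 0.2854 I₀, giving I₀ = 1.34/0.2854 = 4.695 W.

I₀ ≈ 4.69 W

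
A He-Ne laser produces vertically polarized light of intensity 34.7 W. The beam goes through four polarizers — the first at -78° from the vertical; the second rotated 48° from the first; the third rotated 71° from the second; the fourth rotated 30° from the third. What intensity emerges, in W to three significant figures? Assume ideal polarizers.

I ≈ 0.0534 W

I₁ = 34.7 W · cos²(78°) = 1.5 W.
I₂ = I₁ · cos²(48°) = 1.5 · 0.4477 = 0.6716 W.
I₃ = I₂ · cos²(71°) = 0.6716 · 0.106 = 0.07119 W.
I₄ = I₃ · cos²(30°) = 0.07119 · 0.75 = 0.05339 W.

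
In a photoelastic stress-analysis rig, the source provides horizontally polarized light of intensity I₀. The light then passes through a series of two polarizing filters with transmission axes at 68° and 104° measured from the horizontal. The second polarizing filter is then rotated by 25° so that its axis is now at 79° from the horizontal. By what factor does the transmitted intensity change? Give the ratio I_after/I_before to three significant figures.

I_new/I_old ≈ 1.47

Before rotation:
I₁ = I₀ cos²(68° − 0°) = I₀ cos²(68°) = 0.1403 I₀.
I₂ = I₁ cos²(104° − 68°) = 0.1403 I₀ · cos²(36°) = 0.09185 I₀.
After rotation:
I₁ = I₀ cos²(68° − 0°) = I₀ cos²(68°) = 0.1403 I₀.
I₂ = I₁ cos²(79° − 68°) = 0.1403 I₀ · cos²(11°) = 0.1352 I₀.
Ratio = 0.1352 / 0.09185 = 1.472.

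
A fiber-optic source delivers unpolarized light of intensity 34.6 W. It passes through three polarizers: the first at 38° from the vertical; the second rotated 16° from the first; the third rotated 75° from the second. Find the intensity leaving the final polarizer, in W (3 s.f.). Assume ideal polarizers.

I ≈ 1.07 W

Unpolarized light through the first polarizer → I₁ = 34.6 W/2 = 17.3 W, polarized at 38°.
I₂ = I₁ · cos²(16°) = 17.3 · 0.924 = 15.99 W.
I₃ = I₂ · cos²(75°) = 15.99 · 0.06699 = 1.071 W.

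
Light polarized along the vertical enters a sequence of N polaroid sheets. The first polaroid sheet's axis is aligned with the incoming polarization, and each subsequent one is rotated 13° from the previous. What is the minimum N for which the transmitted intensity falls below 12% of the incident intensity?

First polarizer is aligned with the polarization: full transmission.
Each further stage multiplies by cos²(13°) = 0.9494.
After N polarizers: T = 0.9494^(N−1). Require T < 0.12 ⇒ N−1 > ln(0.12)/ln(0.9494) = 40.83, so N−1 ≥ 41 and N = 42.
Check: N=42 gives T = 0.1189 < 0.12; N=41 gives T = 0.1253.

N = 42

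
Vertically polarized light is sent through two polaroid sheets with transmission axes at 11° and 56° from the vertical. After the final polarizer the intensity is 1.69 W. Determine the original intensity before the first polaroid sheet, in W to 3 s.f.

By Malus's law, I₁ = I₀ cos²(11° − 0°) = I₀ cos²(11°) = 0.9636 I₀.
I₂ = I₁ cos²(56° − 11°) = 0.9636 I₀ · cos²(45°) = 0.4818 I₀.
So 1.69 W = 0.4818 I₀, giving I₀ = 1.69/0.4818 = 3.508 W.

I₀ ≈ 3.51 W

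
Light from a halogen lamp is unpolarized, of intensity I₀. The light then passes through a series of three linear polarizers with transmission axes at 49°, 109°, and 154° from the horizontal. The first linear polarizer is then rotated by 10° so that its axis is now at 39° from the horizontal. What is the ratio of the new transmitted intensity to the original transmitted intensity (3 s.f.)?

I_new/I_old ≈ 0.468

Before rotation:
Unpolarized light through the first polarizer → I₁ = ½ I₀, now polarized at 49°.
I₂ = I₁ cos²(109° − 49°) = 0.5 I₀ · cos²(60°) = 0.125 I₀.
I₃ = I₂ cos²(154° − 109°) = 0.125 I₀ · cos²(45°) = 0.0625 I₀.
After rotation:
Unpolarized light through the first polarizer → I₁ = ½ I₀, now polarized at 39°.
I₂ = I₁ cos²(109° − 39°) = 0.5 I₀ · cos²(70°) = 0.05849 I₀.
I₃ = I₂ cos²(154° − 109°) = 0.05849 I₀ · cos²(45°) = 0.02924 I₀.
Ratio = 0.02924 / 0.0625 = 0.4679.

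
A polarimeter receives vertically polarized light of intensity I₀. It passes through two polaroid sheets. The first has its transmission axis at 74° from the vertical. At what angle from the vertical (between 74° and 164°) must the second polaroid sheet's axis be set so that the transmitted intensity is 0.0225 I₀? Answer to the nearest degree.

θ ≈ 131°

I₁ = I₀ cos²(74° − 0°) = I₀ cos²(74°) = 0.07598 I₀.
Need I₂/I₀ = 0.0225, so cos²(θ − 74°) = 0.0225 / 0.07598 = 0.2961.
θ − 74° = arccos(√0.2961) = 57.0°, giving θ ≈ 74 + 57.0 = 131.0°.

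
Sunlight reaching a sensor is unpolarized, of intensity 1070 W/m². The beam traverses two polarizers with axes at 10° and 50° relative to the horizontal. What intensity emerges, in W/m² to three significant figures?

Unpolarized light through the first polarizer → I₁ = 1070 W/m²/2 = 535 W/m², polarized at 10°.
I₂ = I₁ · cos²(40°) = 535 · 0.5868 = 314 W/m².

I ≈ 314 W/m²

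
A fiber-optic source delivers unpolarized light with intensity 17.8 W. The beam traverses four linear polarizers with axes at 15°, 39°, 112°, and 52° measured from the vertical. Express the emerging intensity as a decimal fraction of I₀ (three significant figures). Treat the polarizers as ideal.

I/I₀ ≈ 0.00892

Unpolarized light through the first polarizer → I₁ = 17.8 W/2 = 8.9 W, polarized at 15°.
I₂ = I₁ · cos²(24°) = 8.9 · 0.8346 = 7.428 W.
I₃ = I₂ · cos²(73°) = 7.428 · 0.08548 = 0.6349 W.
I₄ = I₃ · cos²(60°) = 0.6349 · 0.25 = 0.1587 W.
Transmitted fraction = 0.008917.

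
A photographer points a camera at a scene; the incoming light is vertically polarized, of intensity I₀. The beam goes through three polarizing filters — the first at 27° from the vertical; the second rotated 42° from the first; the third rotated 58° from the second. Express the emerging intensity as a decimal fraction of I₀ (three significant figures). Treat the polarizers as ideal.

≈ 0.123 I₀

I₁ = I₀ cos²(27° − 0°) = I₀ cos²(27°) = 0.7939 I₀.
I₂ = I₁ cos²(42°) = 0.7939 · 0.5523 I₀ = 0.4384 I₀.
I₃ = I₂ cos²(58°) = 0.4384 · 0.2808 I₀ = 0.1231 I₀.
Transmitted fraction = 0.1231.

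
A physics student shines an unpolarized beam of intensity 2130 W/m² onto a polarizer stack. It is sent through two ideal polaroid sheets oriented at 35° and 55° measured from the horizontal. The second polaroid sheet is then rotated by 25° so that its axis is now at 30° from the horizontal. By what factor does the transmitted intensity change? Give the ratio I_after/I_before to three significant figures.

Before rotation:
Unpolarized light through the first polarizer → I₁ = ½ I₀, now polarized at 35°.
I₂ = I₁ cos²(55° − 35°) = 0.5 I₀ · cos²(20°) = 0.4415 I₀.
After rotation:
Unpolarized light through the first polarizer → I₁ = ½ I₀, now polarized at 35°.
I₂ = I₁ cos²(30° − 35°) = 0.5 I₀ · cos²(5°) = 0.4962 I₀.
Ratio = 0.4962 / 0.4415 = 1.124.

I_new/I_old ≈ 1.12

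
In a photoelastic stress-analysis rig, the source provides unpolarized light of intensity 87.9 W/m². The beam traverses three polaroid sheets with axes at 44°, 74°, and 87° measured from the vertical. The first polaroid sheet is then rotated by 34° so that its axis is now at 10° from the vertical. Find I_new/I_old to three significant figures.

Before rotation:
Unpolarized light through the first polarizer → I₁ = ½ I₀, now polarized at 44°.
I₂ = I₁ cos²(74° − 44°) = 0.5 I₀ · cos²(30°) = 0.375 I₀.
I₃ = I₂ cos²(87° − 74°) = 0.375 I₀ · cos²(13°) = 0.356 I₀.
After rotation:
Unpolarized light through the first polarizer → I₁ = ½ I₀, now polarized at 10°.
I₂ = I₁ cos²(74° − 10°) = 0.5 I₀ · cos²(64°) = 0.09608 I₀.
I₃ = I₂ cos²(87° − 74°) = 0.09608 I₀ · cos²(13°) = 0.09122 I₀.
Ratio = 0.09122 / 0.356 = 0.2562.

I_new/I_old ≈ 0.256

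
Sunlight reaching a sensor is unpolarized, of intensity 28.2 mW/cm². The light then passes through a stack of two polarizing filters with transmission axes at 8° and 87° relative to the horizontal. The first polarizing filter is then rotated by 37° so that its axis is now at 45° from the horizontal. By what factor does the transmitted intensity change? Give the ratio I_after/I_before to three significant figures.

I_new/I_old ≈ 15.2

Before rotation:
Unpolarized light through the first polarizer → I₁ = ½ I₀, now polarized at 8°.
I₂ = I₁ cos²(87° − 8°) = 0.5 I₀ · cos²(79°) = 0.0182 I₀.
After rotation:
Unpolarized light through the first polarizer → I₁ = ½ I₀, now polarized at 45°.
I₂ = I₁ cos²(87° − 45°) = 0.5 I₀ · cos²(42°) = 0.2761 I₀.
Ratio = 0.2761 / 0.0182 = 15.17.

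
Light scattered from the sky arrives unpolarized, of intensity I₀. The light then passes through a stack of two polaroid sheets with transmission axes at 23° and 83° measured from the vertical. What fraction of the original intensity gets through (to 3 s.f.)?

≈ 0.125 I₀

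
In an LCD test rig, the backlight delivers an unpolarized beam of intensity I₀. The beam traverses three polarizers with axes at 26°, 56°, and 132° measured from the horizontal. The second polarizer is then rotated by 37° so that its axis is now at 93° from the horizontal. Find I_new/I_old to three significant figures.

I_new/I_old ≈ 2.10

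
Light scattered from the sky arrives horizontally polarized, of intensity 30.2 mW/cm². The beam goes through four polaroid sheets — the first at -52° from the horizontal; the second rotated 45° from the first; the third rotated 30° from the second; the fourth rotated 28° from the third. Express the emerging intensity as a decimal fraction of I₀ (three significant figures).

I₁ = 30.2 mW/cm² · cos²(52°) = 11.45 mW/cm².
I₂ = I₁ · cos²(45°) = 11.45 · 0.5 = 5.723 mW/cm².
I₃ = I₂ · cos²(30°) = 5.723 · 0.75 = 4.293 mW/cm².
I₄ = I₃ · cos²(28°) = 4.293 · 0.7796 = 3.347 mW/cm².
Transmitted fraction = 0.1108.

I/I₀ ≈ 0.111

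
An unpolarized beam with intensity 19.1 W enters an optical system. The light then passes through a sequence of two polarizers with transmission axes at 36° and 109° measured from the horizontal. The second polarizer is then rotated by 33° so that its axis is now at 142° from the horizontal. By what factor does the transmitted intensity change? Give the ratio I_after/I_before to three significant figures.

I_new/I_old ≈ 0.889

Before rotation:
Unpolarized light through the first polarizer → I₁ = ½ I₀, now polarized at 36°.
I₂ = I₁ cos²(109° − 36°) = 0.5 I₀ · cos²(73°) = 0.04274 I₀.
After rotation:
Unpolarized light through the first polarizer → I₁ = ½ I₀, now polarized at 36°.
Angle between axes 1 and 2: 74°. I₂ = 0.5 I₀ · cos²(74°) = 0.03799 I₀.
Ratio = 0.03799 / 0.04274 = 0.8888.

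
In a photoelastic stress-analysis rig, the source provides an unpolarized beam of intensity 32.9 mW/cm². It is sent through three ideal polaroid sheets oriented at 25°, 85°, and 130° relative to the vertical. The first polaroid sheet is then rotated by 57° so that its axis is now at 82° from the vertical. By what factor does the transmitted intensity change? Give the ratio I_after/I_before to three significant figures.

Before rotation:
Unpolarized light through the first polarizer → I₁ = ½ I₀, now polarized at 25°.
I₂ = I₁ cos²(85° − 25°) = 0.5 I₀ · cos²(60°) = 0.125 I₀.
I₃ = I₂ cos²(130° − 85°) = 0.125 I₀ · cos²(45°) = 0.0625 I₀.
After rotation:
Unpolarized light through the first polarizer → I₁ = ½ I₀, now polarized at 82°.
I₂ = I₁ cos²(85° − 82°) = 0.5 I₀ · cos²(3°) = 0.4986 I₀.
I₃ = I₂ cos²(130° − 85°) = 0.4986 I₀ · cos²(45°) = 0.2493 I₀.
Ratio = 0.2493 / 0.0625 = 3.989.

I_new/I_old ≈ 3.99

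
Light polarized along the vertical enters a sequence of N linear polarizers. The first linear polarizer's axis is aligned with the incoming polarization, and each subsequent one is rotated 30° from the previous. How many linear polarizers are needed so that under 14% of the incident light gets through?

First polarizer is aligned with the polarization: full transmission.
Each further stage multiplies by cos²(30°) = 0.75.
After N polarizers: T = 0.75^(N−1). Require T < 0.14 ⇒ N−1 > ln(0.14)/ln(0.75) = 6.83, so N−1 ≥ 7 and N = 8.
Check: N=8 gives T = 0.1335 < 0.14; N=7 gives T = 0.178.

N = 8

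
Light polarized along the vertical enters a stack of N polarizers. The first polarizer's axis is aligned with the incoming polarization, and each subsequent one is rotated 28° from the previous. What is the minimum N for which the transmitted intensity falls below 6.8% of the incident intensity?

First polarizer is aligned with the polarization: full transmission.
Each further stage multiplies by cos²(28°) = 0.7796.
After N polarizers: T = 0.7796^(N−1). Require T < 0.068 ⇒ N−1 > ln(0.068)/ln(0.7796) = 10.80, so N−1 ≥ 11 and N = 12.
Check: N=12 gives T = 0.06465 < 0.068; N=11 gives T = 0.08293.

N = 12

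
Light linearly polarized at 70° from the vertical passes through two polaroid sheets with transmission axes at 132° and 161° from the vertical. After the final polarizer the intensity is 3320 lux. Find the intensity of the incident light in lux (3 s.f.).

I₀ ≈ 1.97e4 lux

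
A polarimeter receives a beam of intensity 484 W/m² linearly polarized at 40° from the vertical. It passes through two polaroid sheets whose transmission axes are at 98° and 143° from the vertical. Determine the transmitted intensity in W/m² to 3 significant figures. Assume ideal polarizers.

I₁ = 484 W/m² · cos²(58°) = 135.9 W/m².
I₂ = I₁ · cos²(45°) = 135.9 · 0.5 = 67.96 W/m².

I ≈ 68.0 W/m²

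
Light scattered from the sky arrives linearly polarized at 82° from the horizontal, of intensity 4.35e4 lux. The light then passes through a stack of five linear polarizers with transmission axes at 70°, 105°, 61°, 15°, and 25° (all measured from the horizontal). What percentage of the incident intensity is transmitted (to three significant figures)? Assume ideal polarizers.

≈ 15.5%

By Malus's law, I₁ = 4.35e4 lux · cos²(12°) = 4.162e+04 lux.
I₂ = I₁ · cos²(35°) = 4.162e+04 · 0.671 = 2.793e+04 lux.
I₃ = I₂ · cos²(44°) = 2.793e+04 · 0.5174 = 1.445e+04 lux.
I₄ = I₃ · cos²(46°) = 1.445e+04 · 0.4826 = 6973 lux.
I₅ = I₄ · cos²(10°) = 6973 · 0.9698 = 6763 lux.
That is 15.55% of the incident intensity.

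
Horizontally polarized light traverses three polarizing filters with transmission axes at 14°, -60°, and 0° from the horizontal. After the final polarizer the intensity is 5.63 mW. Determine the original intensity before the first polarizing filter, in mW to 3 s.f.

I₀ ≈ 315 mW

I₁ = I₀ cos²(14° − 0°) = I₀ cos²(14°) = 0.9415 I₀.
I₂ = I₁ cos²(-60° − 14°) = 0.9415 I₀ · cos²(74°) = 0.07153 I₀.
I₃ = I₂ cos²(0° + 60°) = 0.07153 I₀ · cos²(60°) = 0.01788 I₀.
So 5.63 mW = 0.01788 I₀, giving I₀ = 5.63/0.01788 = 314.8 mW.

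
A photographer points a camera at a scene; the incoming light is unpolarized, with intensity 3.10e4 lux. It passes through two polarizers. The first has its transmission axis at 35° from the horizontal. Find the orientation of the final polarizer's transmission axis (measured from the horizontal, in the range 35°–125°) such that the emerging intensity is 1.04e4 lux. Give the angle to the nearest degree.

θ ≈ 70°

Unpolarized light through the first polarizer → I₁ = ½ I₀, now polarized at 35°.
Target fraction: 1.04e4 / 3.10e4 lux = 0.3355 of I₀.
Need I₂/I₀ = 0.3355, so cos²(θ − 35°) = 0.3355 / 0.5 = 0.671.
θ − 35° = arccos(√0.671) = 35.0°, giving θ ≈ 35 + 35.0 = 70.0°.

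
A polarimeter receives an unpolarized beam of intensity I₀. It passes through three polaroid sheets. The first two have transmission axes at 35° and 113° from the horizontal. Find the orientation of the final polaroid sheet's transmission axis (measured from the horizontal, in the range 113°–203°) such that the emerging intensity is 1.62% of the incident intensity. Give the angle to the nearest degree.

Unpolarized light through the first polarizer → I₁ = ½ I₀, now polarized at 35°.
I₂ = I₁ cos²(113° − 35°) = 0.5 I₀ · cos²(78°) = 0.02161 I₀.
Need I₃/I₀ = 0.0162, so cos²(θ − 113°) = 0.0162 / 0.02161 = 0.7495.
θ − 113° = arccos(√0.7495) = 30.0°, giving θ ≈ 113 + 30.0 = 143.0°.

θ ≈ 143°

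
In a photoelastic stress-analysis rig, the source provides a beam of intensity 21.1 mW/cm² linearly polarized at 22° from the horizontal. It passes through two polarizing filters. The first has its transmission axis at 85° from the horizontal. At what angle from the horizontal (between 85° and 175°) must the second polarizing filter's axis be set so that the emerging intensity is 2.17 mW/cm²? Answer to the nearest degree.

θ ≈ 130°

I₁ = I₀ cos²(85° − 22°) = I₀ cos²(63°) = 0.2061 I₀.
Target fraction: 2.17 / 21.1 mW/cm² = 0.1028 of I₀.
Need I₂/I₀ = 0.1028, so cos²(θ − 85°) = 0.1028 / 0.2061 = 0.499.
θ − 85° = arccos(√0.499) = 45.1°, giving θ ≈ 85 + 45.1 = 130.1°.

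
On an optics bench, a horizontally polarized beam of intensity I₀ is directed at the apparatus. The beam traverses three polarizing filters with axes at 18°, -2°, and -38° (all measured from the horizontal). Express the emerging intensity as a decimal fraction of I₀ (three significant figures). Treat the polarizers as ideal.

≈ 0.523 I₀

I₁ = I₀ cos²(18° − 0°) = I₀ cos²(18°) = 0.9045 I₀.
I₂ = I₁ cos²(-2° − 18°) = 0.9045 I₀ · cos²(20°) = 0.7987 I₀.
I₃ = I₂ cos²(-38° + 2°) = 0.7987 I₀ · cos²(36°) = 0.5228 I₀.
Transmitted fraction = 0.5228.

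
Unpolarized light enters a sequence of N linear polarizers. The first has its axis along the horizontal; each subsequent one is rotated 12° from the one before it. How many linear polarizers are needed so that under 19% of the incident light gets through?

N = 23

First polarizer halves the unpolarized light: factor 1/2.
Each further stage multiplies by cos²(12°) = 0.9568.
After N polarizers: T = 0.5·0.9568^(N−1). Require T < 0.19 ⇒ N−1 > ln(0.19/0.5)/ln(0.9568) = 21.90, so N−1 ≥ 22 and N = 23.
Check: N=23 gives T = 0.1891 < 0.19; N=22 gives T = 0.1977.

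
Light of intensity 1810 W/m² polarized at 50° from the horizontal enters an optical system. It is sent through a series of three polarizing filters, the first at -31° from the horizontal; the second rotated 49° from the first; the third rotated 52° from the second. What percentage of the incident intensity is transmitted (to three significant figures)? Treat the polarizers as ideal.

≈ 0.399%

By Malus's law, I₁ = 1810 W/m² · cos²(81°) = 44.29 W/m².
I₂ = I₁ · cos²(49°) = 44.29 · 0.4304 = 19.06 W/m².
I₃ = I₂ · cos²(52°) = 19.06 · 0.379 = 7.226 W/m².
That is 0.3992% of the incident intensity.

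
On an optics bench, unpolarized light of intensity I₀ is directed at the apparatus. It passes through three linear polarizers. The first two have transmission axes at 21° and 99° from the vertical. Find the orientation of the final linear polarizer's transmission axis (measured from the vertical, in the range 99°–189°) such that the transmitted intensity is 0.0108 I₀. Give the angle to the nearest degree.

θ ≈ 144°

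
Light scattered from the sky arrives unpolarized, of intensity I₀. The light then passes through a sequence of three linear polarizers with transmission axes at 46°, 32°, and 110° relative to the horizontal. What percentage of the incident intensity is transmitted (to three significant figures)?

Unpolarized light through the first polarizer → I₁ = ½ I₀, now polarized at 46°.
I₂ = I₁ cos²(32° − 46°) = 0.5 I₀ · cos²(14°) = 0.4707 I₀.
I₃ = I₂ cos²(110° − 32°) = 0.4707 I₀ · cos²(78°) = 0.02035 I₀.
That is 2.035% of the incident intensity.

≈ 2.03%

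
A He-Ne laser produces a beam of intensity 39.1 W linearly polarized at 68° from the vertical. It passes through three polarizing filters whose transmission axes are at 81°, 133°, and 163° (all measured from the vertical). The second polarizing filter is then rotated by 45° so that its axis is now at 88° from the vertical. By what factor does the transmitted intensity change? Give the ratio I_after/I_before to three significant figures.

I_new/I_old ≈ 0.232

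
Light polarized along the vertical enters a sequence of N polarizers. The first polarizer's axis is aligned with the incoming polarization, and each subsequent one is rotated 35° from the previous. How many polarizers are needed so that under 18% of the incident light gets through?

First polarizer is aligned with the polarization: full transmission.
Each further stage multiplies by cos²(35°) = 0.671.
After N polarizers: T = 0.671^(N−1). Require T < 0.18 ⇒ N−1 > ln(0.18)/ln(0.671) = 4.30, so N−1 ≥ 5 and N = 6.
Check: N=6 gives T = 0.136 < 0.18; N=5 gives T = 0.2027.

N = 6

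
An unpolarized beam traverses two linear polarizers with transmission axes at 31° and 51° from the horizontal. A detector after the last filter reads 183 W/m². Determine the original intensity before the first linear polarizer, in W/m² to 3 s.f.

Unpolarized light through the first polarizer → I₁ = ½ I₀, now polarized at 31°.
I₂ = I₁ cos²(51° − 31°) = 0.5 I₀ · cos²(20°) = 0.4415 I₀.
So 183 W/m² = 0.4415 I₀, giving I₀ = 183/0.4415 = 414.5 W/m².

I₀ ≈ 414 W/m²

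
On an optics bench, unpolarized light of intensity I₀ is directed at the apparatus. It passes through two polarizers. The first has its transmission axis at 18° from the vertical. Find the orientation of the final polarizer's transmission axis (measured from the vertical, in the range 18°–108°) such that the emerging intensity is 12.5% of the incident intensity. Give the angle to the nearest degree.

Unpolarized light through the first polarizer → I₁ = ½ I₀, now polarized at 18°.
Need I₂/I₀ = 0.125, so cos²(θ − 18°) = 0.125 / 0.5 = 0.25.
θ − 18° = arccos(√0.25) = 60.0°, giving θ ≈ 18 + 60.0 = 78.0°.

θ ≈ 78°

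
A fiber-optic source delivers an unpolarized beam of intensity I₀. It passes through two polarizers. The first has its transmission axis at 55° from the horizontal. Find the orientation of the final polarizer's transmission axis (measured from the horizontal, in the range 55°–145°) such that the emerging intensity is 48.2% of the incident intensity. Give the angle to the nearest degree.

Unpolarized light through the first polarizer → I₁ = ½ I₀, now polarized at 55°.
Need I₂/I₀ = 0.482, so cos²(θ − 55°) = 0.482 / 0.5 = 0.964.
θ − 55° = arccos(√0.964) = 10.9°, giving θ ≈ 55 + 10.9 = 65.9°.

θ ≈ 66°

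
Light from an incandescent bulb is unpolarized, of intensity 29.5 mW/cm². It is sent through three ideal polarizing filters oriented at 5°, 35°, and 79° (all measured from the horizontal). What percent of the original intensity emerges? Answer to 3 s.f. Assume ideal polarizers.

Unpolarized light through the first polarizer → I₁ = 29.5 mW/cm²/2 = 14.75 mW/cm², polarized at 5°.
I₂ = I₁ · cos²(30°) = 14.75 · 0.75 = 11.06 mW/cm².
I₃ = I₂ · cos²(44°) = 11.06 · 0.5174 = 5.724 mW/cm².
That is 19.4% of the incident intensity.

≈ 19.4%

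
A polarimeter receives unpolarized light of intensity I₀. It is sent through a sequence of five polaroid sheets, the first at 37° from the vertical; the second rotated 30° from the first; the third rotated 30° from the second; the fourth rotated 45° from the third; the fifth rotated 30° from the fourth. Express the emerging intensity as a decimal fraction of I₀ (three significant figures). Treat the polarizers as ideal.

≈ 0.105 I₀

Unpolarized light through the first polarizer → I₁ = ½ I₀, now polarized at 37°.
I₂ = I₁ cos²(30°) = 0.5 · 0.75 I₀ = 0.375 I₀.
I₃ = I₂ cos²(30°) = 0.375 · 0.75 I₀ = 0.2813 I₀.
I₄ = I₃ cos²(45°) = 0.2813 · 0.5 I₀ = 0.1406 I₀.
I₅ = I₄ cos²(30°) = 0.1406 · 0.75 I₀ = 0.1055 I₀.
Transmitted fraction = 0.1055.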